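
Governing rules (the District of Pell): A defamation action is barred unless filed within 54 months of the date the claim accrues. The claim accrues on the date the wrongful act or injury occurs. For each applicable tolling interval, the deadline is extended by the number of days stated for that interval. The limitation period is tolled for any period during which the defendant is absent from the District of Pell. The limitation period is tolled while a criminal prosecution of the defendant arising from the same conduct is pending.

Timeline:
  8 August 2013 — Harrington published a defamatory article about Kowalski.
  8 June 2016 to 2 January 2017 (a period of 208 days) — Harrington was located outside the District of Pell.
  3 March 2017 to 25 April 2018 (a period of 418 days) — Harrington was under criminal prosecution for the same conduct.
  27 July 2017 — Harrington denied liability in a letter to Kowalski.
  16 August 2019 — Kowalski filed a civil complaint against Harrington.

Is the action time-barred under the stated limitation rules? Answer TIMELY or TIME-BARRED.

The claim accrued on 8 August 2013, when the wrongful act occurred.
The untolled deadline — 54 months after 8 August 2013 — is 8 February 2018.
The period was tolled for 208 days by the defendant's absence from the jurisdiction (8 June 2016 to 2 January 2017), pushing the deadline to 4 September 2018.
Because the pending criminal prosecution ran from 3 March 2017 to 25 April 2018, the deadline is extended by 418 days to 27 October 2019.
The other events in the timeline have no effect on the limitation period under the stated rules.
Kowalski filed on 16 August 2019, before the 27 October 2019 deadline, so the action is timely.

TIMELY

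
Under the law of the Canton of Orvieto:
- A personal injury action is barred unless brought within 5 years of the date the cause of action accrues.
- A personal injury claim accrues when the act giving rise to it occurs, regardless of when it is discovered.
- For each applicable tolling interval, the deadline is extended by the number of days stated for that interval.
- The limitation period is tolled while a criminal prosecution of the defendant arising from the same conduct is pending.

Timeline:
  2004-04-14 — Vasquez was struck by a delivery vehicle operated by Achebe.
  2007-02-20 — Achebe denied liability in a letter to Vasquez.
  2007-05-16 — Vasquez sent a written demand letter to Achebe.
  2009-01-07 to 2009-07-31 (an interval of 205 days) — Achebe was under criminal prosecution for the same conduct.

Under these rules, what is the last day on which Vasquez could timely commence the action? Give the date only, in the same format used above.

2009-11-05

The claim accrued on 2004-04-14, when the wrongful act occurred.
The untolled deadline — 5 years after 2004-04-14 — is 2009-04-14.
Because the pending criminal prosecution ran from 2009-01-07 to 2009-07-31, the deadline is extended by 205 days to 2009-11-05.
Nothing else in the chronology tolls or restarts the period.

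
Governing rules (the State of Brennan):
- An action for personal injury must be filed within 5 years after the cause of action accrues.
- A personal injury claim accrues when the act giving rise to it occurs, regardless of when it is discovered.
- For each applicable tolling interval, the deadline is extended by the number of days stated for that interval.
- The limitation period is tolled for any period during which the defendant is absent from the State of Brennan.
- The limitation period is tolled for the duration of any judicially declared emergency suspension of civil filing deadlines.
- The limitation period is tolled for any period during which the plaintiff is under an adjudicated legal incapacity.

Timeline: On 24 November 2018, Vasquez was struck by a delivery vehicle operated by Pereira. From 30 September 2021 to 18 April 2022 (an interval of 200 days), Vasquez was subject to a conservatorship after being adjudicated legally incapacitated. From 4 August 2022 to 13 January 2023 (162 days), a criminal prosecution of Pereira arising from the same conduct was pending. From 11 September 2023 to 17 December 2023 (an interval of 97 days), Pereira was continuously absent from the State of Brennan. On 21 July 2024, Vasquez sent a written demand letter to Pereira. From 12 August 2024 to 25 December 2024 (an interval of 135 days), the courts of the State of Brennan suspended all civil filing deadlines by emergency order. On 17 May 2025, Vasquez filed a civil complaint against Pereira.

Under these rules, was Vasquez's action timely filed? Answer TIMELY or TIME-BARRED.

The cause of action accrued on 24 November 2018, the date of the act.
The untolled deadline — 5 years after 24 November 2018 — is 24 November 2023.
Because the plaintiff's legal incapacity ran from 30 September 2021 to 18 April 2022, the deadline is extended by 200 days to 11 June 2024.
Because the defendant's absence from the jurisdiction ran from 11 September 2023 to 17 December 2023, the deadline is extended by 97 days to 16 September 2024.
The emergency suspension of filing deadlines from 12 August 2024 to 25 December 2024 tolled the period for 135 days, extending the deadline to 29 January 2025.
Although a criminal prosecution ran from 4 August 2022 to 13 January 2023, the stated rules do not make that a tolling event, so it is disregarded.
The other events in the timeline have no effect on the limitation period under the stated rules.
Filing on 17 May 2025 missed the 29 January 2025 deadline — the action is time-barred.

TIME-BARRED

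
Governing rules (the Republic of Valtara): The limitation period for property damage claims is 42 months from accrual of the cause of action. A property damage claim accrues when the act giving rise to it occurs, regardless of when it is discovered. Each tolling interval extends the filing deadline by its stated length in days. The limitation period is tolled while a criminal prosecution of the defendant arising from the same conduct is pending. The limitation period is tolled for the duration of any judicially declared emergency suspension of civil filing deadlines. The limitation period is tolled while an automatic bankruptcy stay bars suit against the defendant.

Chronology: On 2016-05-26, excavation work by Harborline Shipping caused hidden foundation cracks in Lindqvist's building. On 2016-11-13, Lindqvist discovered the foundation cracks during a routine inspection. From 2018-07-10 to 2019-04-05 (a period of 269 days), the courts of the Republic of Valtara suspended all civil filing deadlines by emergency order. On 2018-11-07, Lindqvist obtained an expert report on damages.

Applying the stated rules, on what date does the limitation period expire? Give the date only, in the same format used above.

2020-08-21

Because the rule ties accrual to occurrence, the claim accrued on 2016-05-26, not on the 2016-11-13 discovery date.
Adding the 42 months base period to 2016-05-26 gives a deadline of 2019-11-26, before any tolling.
The period was tolled for 269 days by the emergency suspension of filing deadlines (2018-07-10 to 2019-04-05), pushing the deadline to 2020-08-21.
Nothing else in the chronology tolls or restarts the period.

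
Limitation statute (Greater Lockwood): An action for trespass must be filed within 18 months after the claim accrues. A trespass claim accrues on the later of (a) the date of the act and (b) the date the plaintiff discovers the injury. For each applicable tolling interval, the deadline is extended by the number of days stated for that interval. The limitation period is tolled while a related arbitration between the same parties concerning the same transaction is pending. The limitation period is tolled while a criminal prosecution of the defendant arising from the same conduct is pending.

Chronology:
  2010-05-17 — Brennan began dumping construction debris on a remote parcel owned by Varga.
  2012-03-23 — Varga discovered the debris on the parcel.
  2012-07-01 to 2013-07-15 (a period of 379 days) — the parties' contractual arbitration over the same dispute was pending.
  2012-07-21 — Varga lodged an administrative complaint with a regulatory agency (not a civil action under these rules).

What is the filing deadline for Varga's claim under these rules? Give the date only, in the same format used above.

2014-10-07

Taking the later of the act (2010-05-17) and discovery (2012-03-23), the claim accrued on 2012-03-23.
Adding the 18 months base period to 2012-03-23 gives a deadline of 2013-09-23, before any tolling.
The pending related arbitration from 2012-07-01 to 2013-07-15 tolled the period for 379 days, extending the deadline to 2014-10-07.
The other events in the timeline have no effect on the limitation period under the stated rules.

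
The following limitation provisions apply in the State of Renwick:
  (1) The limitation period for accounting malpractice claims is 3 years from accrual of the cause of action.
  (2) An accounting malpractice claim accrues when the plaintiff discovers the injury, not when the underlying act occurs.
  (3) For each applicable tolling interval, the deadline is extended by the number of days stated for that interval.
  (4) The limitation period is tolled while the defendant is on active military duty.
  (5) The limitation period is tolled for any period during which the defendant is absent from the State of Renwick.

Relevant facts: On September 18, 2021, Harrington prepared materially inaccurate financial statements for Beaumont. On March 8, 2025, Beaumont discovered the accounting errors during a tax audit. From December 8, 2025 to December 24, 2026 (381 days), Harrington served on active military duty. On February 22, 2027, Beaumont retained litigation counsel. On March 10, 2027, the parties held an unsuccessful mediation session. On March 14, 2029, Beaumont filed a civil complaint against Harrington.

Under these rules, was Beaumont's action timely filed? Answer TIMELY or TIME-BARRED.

TIMELY

Accrual is tied to discovery, so the period began on March 8, 2025 rather than on September 18, 2021 when the act occurred.
3 years from March 8, 2025 is March 8, 2028.
Because the defendant's active military service ran from December 8, 2025 to December 24, 2026, the deadline is extended by 381 days to March 24, 2029.
The other events in the timeline have no effect on the limitation period under the stated rules.
The March 14, 2029 filing precedes the March 24, 2029 deadline; the claim is timely.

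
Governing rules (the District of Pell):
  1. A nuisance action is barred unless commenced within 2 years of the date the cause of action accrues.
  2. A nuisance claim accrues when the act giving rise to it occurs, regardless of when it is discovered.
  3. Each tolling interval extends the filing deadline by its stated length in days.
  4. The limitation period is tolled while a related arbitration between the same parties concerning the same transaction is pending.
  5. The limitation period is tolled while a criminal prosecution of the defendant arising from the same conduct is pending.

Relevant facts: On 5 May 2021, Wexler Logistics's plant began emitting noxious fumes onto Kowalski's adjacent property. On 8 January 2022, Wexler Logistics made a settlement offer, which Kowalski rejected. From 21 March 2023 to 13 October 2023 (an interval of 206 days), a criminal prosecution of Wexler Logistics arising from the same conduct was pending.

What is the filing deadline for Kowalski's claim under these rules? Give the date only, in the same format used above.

27 November 2023

The cause of action accrued on 5 May 2021, the date of the act.
2 years from 5 May 2021 is 5 May 2023.
Because the pending criminal prosecution ran from 21 March 2023 to 13 October 2023, the deadline is extended by 206 days to 27 November 2023.
Nothing else in the chronology tolls or restarts the period.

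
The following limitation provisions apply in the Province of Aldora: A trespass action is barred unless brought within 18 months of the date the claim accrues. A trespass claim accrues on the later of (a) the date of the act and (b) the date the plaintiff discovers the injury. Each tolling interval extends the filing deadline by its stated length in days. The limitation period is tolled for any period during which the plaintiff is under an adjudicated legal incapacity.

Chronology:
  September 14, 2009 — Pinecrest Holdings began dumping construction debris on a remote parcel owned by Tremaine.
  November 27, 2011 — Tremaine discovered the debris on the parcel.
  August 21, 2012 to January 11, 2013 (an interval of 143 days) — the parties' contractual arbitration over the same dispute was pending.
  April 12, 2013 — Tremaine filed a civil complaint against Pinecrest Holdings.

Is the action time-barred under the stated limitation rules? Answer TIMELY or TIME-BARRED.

TIMELY

Because discovery on November 27, 2011 post-dates the September 14, 2009 act, accrual under the later-of rule falls on November 27, 2011.
The untolled deadline — 18 months after November 27, 2011 — is May 27, 2013.
The pending related arbitration from August 21, 2012 to January 11, 2013 does not toll the period, because no stated rule makes a pending arbitration a tolling event.
Tremaine filed on April 12, 2013, before the May 27, 2013 deadline, so the action is timely.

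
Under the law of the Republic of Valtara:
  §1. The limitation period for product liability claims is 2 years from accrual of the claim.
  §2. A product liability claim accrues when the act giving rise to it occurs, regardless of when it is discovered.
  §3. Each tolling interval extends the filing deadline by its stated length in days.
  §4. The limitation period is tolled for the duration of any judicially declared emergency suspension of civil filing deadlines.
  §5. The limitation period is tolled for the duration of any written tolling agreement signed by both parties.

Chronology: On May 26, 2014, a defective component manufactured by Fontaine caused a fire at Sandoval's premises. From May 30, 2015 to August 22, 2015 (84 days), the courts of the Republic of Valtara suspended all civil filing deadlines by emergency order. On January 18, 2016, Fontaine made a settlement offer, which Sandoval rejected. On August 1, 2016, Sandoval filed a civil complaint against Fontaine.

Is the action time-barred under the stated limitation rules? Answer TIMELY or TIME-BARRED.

TIMELY

The claim accrued on May 26, 2014, when the wrongful act occurred.
Adding the 2 years base period to May 26, 2014 gives a deadline of May 26, 2016, before any tolling.
The emergency suspension of filing deadlines from May 30, 2015 to August 22, 2015 tolled the period for 84 days, extending the deadline to August 18, 2016.
Nothing else in the chronology tolls or restarts the period.
The August 1, 2016 filing precedes the August 18, 2016 deadline; the claim is timely.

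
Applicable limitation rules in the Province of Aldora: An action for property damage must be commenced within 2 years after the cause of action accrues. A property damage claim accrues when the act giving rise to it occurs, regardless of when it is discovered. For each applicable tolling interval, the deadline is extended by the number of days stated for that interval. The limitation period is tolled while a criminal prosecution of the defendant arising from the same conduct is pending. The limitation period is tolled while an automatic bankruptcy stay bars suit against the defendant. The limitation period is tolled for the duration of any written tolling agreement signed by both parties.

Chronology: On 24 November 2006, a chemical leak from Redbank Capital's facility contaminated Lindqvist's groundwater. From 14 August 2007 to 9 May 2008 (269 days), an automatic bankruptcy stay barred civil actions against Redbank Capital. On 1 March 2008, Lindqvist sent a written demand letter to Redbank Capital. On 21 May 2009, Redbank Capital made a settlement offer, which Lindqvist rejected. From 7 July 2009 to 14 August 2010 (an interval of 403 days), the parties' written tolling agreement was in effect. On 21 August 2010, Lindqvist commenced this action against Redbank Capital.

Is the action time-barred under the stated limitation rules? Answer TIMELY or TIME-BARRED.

TIMELY

The cause of action accrued on 24 November 2006, the date of the act.
Adding the 2 years base period to 24 November 2006 gives a deadline of 24 November 2008, before any tolling.
The automatic bankruptcy stay from 14 August 2007 to 9 May 2008 tolled the period for 269 days, extending the deadline to 20 August 2009.
Because the written tolling agreement ran from 7 July 2009 to 14 August 2010, the deadline is extended by 403 days to 27 September 2010.
None of the other events listed affects the running of the period under the stated rules.
Filing on 21 August 2010 beat the 27 September 2010 deadline — the action is timely.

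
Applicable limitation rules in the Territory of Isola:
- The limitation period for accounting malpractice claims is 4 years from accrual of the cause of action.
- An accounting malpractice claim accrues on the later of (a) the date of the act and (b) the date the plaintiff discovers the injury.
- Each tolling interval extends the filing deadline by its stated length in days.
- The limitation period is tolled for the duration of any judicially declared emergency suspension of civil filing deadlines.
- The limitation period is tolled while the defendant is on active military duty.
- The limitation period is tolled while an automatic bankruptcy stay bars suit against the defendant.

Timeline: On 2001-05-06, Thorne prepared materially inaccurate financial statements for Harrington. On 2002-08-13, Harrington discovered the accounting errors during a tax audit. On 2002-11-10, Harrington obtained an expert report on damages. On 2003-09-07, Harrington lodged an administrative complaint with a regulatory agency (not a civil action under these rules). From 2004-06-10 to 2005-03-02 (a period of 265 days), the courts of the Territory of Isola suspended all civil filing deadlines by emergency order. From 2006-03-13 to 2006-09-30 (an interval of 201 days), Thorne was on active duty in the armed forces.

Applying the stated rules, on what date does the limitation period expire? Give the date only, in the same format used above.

Taking the later of the act (2001-05-06) and discovery (2002-08-13), the claim accrued on 2002-08-13.
The untolled deadline — 4 years after 2002-08-13 — is 2006-08-13.
The emergency suspension of filing deadlines from 2004-06-10 to 2005-03-02 tolled the period for 265 days, extending the deadline to 2007-05-05.
The period was tolled for 201 days by the defendant's active military service (2006-03-13 to 2006-09-30), pushing the deadline to 2007-11-22.
None of the other events listed affects the running of the period under the stated rules.

2007-11-22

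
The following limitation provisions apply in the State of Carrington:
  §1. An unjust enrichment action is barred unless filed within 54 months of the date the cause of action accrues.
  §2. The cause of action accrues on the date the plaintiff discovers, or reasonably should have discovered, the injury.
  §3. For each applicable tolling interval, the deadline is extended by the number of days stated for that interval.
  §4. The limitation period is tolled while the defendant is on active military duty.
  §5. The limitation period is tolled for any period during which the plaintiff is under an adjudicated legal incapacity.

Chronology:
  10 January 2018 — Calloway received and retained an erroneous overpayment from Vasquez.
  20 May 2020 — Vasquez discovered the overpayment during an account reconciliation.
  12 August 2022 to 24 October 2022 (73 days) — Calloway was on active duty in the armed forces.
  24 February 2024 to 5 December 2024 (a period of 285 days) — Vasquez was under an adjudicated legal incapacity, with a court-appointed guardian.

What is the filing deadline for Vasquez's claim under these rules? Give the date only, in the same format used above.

The claim did not accrue until Vasquez discovered the injury on 20 May 2020; the 10 January 2018 act date does not start the clock under the stated rule.
Adding the 54 months base period to 20 May 2020 gives a deadline of 20 November 2024, before any tolling.
The defendant's active military service from 12 August 2022 to 24 October 2022 tolled the period for 73 days, extending the deadline to 1 February 2025.
Because the plaintiff's legal incapacity ran from 24 February 2024 to 5 December 2024, the deadline is extended by 285 days to 13 November 2025.

13 November 2025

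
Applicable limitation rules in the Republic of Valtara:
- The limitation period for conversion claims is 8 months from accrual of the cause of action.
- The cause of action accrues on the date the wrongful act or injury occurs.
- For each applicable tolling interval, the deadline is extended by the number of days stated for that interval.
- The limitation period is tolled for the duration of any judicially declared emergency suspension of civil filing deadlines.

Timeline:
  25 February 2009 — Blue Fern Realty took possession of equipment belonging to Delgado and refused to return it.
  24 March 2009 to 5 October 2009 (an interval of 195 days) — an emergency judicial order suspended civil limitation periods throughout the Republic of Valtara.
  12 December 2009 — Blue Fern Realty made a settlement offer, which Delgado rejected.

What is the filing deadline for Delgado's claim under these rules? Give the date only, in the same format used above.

8 May 2010

The claim accrued on 25 February 2009, when the wrongful act occurred.
8 months from 25 February 2009 is 25 October 2009.
The period was tolled for 195 days by the emergency suspension of filing deadlines (24 March 2009 to 5 October 2009), pushing the deadline to 8 May 2010.
Nothing else in the chronology tolls or restarts the period.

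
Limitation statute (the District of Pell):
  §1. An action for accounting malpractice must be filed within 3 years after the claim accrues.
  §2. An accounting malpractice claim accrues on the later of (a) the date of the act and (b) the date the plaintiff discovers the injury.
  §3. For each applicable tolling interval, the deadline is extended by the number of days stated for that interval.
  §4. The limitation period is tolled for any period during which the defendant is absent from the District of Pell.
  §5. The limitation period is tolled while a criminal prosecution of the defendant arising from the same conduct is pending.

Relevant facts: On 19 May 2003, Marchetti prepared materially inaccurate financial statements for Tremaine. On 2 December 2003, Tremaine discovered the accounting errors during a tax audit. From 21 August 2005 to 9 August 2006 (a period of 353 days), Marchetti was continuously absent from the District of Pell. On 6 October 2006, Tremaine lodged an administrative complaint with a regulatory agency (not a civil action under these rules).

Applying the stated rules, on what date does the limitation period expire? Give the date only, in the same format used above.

20 November 2007

Taking the later of the act (19 May 2003) and discovery (2 December 2003), the claim accrued on 2 December 2003.
3 years from 2 December 2003 is 2 December 2006.
Because the defendant's absence from the jurisdiction ran from 21 August 2005 to 9 August 2006, the deadline is extended by 353 days to 20 November 2007.
Nothing else in the chronology tolls or restarts the period.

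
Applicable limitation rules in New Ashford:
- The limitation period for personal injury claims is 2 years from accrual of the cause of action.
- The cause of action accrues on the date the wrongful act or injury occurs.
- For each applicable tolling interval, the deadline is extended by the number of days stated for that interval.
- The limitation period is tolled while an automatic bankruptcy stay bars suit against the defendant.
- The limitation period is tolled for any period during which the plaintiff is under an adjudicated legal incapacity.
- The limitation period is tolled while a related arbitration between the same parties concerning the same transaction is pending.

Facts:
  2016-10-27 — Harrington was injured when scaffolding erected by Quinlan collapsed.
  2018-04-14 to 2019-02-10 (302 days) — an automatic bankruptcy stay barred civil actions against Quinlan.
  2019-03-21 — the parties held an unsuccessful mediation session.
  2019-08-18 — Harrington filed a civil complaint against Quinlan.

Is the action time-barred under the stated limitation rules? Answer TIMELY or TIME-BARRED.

The cause of action accrued on 2016-10-27, the date of the act.
The untolled deadline — 2 years after 2016-10-27 — is 2018-10-27.
The period was tolled for 302 days by the automatic bankruptcy stay (2018-04-14 to 2019-02-10), pushing the deadline to 2019-08-25.
Nothing else in the chronology tolls or restarts the period.
Harrington filed on 2019-08-18, before the 2019-08-25 deadline, so the action is timely.

TIMELY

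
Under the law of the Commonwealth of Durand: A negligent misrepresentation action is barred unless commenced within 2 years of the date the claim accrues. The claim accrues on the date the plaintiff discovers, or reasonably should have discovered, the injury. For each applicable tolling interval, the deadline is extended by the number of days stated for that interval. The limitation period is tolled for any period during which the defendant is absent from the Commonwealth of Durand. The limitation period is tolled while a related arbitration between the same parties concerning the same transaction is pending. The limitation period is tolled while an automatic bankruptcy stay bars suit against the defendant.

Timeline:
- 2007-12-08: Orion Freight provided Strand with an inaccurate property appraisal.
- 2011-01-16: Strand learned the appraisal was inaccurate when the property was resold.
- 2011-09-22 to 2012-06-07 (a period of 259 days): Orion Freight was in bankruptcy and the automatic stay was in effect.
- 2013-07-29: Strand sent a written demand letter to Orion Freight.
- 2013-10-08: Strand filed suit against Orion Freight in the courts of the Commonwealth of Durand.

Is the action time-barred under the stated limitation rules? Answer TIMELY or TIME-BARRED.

The claim did not accrue until Strand discovered the injury on 2011-01-16; the 2007-12-08 act date does not start the clock under the stated rule.
The untolled deadline — 2 years after 2011-01-16 — is 2013-01-16.
Because the automatic bankruptcy stay ran from 2011-09-22 to 2012-06-07, the deadline is extended by 259 days to 2013-10-02.
None of the other events listed affects the running of the period under the stated rules.
Strand filed on 2013-10-08, after the 2013-10-02 deadline, so the action is time-barred.

TIME-BARRED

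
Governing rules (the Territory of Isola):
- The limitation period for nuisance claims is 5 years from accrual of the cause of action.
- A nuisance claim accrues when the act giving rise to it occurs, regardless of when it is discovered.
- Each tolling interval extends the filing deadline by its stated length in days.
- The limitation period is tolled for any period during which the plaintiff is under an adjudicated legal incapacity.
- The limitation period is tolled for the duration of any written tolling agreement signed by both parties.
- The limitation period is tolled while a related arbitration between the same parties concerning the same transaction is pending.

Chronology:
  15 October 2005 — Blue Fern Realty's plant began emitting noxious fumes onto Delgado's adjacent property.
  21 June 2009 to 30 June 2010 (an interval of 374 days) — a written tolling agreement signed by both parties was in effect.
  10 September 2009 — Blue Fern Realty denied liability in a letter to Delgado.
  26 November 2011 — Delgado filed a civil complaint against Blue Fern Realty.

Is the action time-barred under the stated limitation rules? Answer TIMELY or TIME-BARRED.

TIME-BARRED

The claim accrued on 15 October 2005, when the wrongful act occurred.
The untolled deadline — 5 years after 15 October 2005 — is 15 October 2010.
The written tolling agreement from 21 June 2009 to 30 June 2010 tolled the period for 374 days, extending the deadline to 24 October 2011.
The other events in the timeline have no effect on the limitation period under the stated rules.
The 26 November 2011 filing falls after the 24 October 2011 deadline; the claim is time-barred.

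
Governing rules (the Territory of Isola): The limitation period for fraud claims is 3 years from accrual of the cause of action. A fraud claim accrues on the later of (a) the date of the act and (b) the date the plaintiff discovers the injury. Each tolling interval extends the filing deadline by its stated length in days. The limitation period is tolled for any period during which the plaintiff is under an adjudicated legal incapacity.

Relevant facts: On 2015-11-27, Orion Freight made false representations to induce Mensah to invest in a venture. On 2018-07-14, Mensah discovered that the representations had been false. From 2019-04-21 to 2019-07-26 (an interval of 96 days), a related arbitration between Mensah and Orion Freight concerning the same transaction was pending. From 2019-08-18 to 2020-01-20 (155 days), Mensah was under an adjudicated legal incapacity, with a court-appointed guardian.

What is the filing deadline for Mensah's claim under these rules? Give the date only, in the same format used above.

2021-12-16

Because discovery on 2018-07-14 post-dates the 2015-11-27 act, accrual under the later-of rule falls on 2018-07-14.
3 years from 2018-07-14 is 2021-07-14.
The period was tolled for 155 days by the plaintiff's legal incapacity (2019-08-18 to 2020-01-20), pushing the deadline to 2021-12-16.
The pending related arbitration from 2019-04-21 to 2019-07-26 does not toll the period, because no stated rule makes a pending arbitration a tolling event.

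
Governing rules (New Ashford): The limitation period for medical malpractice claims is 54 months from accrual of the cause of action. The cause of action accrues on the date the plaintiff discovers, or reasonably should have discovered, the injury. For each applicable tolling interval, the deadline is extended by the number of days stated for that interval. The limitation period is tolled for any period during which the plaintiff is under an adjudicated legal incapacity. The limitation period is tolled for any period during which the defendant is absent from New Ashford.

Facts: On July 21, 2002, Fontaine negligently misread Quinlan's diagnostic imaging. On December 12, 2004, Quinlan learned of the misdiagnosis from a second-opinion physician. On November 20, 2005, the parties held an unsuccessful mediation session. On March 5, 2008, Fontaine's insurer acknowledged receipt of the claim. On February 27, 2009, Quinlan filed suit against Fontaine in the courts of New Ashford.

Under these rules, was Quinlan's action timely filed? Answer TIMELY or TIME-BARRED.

TIMELY

Under the discovery rule, the claim accrued on December 12, 2004, when Quinlan discovered the injury — not on the July 21, 2002 date of the underlying act.
54 months from December 12, 2004 is June 12, 2009.
The other events in the timeline have no effect on the limitation period under the stated rules.
Quinlan filed on February 27, 2009, before the June 12, 2009 deadline, so the action is timely.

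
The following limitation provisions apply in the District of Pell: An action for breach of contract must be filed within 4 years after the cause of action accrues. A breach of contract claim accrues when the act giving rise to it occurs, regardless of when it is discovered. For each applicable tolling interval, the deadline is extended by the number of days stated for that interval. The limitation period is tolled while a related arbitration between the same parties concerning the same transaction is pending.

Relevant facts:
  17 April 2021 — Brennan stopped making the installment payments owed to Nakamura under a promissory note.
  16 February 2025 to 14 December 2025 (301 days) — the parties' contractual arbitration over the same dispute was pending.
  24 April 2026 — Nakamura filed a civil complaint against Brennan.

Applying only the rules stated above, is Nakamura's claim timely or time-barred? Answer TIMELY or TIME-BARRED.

The limitation period began to run on 17 April 2021.
Adding the 4 years base period to 17 April 2021 gives a deadline of 17 April 2025, before any tolling.
Because the pending related arbitration ran from 16 February 2025 to 14 December 2025, the deadline is extended by 301 days to 12 February 2026.
Filing on 24 April 2026 missed the 12 February 2026 deadline — the action is time-barred.

TIME-BARRED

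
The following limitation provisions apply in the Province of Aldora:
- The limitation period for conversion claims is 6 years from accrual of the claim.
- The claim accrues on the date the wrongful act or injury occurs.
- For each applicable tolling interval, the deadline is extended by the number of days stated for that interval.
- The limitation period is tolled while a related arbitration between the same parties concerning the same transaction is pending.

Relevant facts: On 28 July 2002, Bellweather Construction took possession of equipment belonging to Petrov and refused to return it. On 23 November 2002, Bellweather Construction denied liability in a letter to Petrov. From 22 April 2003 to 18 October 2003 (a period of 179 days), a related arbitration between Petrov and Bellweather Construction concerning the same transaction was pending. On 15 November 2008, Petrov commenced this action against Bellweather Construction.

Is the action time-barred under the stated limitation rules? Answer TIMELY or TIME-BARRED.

TIMELY

The claim accrued on 28 July 2002, when the wrongful act occurred.
6 years from 28 July 2002 is 28 July 2008.
Because the pending related arbitration ran from 22 April 2003 to 18 October 2003, the deadline is extended by 179 days to 23 January 2009.
The other events in the timeline have no effect on the limitation period under the stated rules.
Filing on 15 November 2008 beat the 23 January 2009 deadline — the action is timely.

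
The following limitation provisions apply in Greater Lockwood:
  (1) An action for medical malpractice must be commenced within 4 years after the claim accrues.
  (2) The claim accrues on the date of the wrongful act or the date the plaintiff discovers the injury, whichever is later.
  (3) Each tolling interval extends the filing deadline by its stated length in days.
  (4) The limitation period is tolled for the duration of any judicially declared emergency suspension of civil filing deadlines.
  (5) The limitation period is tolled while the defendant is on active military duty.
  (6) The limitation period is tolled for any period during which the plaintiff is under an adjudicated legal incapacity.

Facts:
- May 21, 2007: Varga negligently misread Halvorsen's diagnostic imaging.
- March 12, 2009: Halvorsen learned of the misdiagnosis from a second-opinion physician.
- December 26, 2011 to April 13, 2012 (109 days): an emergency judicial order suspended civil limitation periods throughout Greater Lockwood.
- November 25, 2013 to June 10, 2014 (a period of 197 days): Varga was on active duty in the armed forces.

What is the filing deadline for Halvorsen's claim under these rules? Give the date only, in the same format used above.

The claim accrued on March 12, 2009 — the later of the May 21, 2007 act and the March 12, 2009 discovery.
4 years from March 12, 2009 is March 12, 2013.
The emergency suspension of filing deadlines from December 26, 2011 to April 13, 2012 tolled the period for 109 days, extending the deadline to June 29, 2013.
The defendant's active military service starting November 25, 2013 came too late — the period had run on June 29, 2013 — and so does not extend the deadline.

June 29, 2013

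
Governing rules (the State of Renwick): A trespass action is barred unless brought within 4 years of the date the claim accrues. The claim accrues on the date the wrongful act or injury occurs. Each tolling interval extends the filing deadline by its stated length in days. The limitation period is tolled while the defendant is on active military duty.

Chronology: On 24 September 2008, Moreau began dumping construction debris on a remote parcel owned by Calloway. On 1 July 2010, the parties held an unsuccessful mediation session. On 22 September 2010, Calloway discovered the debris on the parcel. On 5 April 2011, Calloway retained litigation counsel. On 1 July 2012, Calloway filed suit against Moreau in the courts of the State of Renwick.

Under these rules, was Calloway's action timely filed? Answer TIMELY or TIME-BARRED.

Accrual is governed by the date of the act, so the period began to run on 24 September 2008; the later discovery on 22 September 2010 is irrelevant under the stated rule.
Adding the 4 years base period to 24 September 2008 gives a deadline of 24 September 2012, before any tolling.
The other events in the timeline have no effect on the limitation period under the stated rules.
The 1 July 2012 filing precedes the 24 September 2012 deadline; the claim is timely.

TIMELY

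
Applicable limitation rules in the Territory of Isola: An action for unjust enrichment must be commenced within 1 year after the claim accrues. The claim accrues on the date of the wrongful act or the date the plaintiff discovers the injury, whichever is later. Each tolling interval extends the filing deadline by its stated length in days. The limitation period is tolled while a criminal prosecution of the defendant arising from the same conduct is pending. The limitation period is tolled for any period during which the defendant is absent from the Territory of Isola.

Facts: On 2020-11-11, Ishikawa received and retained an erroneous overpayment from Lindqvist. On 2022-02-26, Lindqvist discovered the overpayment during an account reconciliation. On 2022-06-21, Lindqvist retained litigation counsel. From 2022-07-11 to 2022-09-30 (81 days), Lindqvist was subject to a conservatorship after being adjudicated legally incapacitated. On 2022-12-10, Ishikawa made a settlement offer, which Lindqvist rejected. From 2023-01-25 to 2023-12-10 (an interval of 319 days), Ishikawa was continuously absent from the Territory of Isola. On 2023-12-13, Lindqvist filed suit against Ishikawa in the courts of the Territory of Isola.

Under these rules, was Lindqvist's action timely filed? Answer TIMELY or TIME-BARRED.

The claim accrued on 2022-02-26 — the later of the 2020-11-11 act and the 2022-02-26 discovery.
1 year from 2022-02-26 is 2023-02-26.
The defendant's absence from the jurisdiction from 2023-01-25 to 2023-12-10 tolled the period for 319 days, extending the deadline to 2024-01-11.
The plaintiff's legal incapacity from 2022-07-11 to 2022-09-30 does not toll the period, because no stated rule makes the plaintiff's incapacity a tolling event.
Nothing else in the chronology tolls or restarts the period.
Filing on 2023-12-13 beat the 2024-01-11 deadline — the action is timely.

TIMELY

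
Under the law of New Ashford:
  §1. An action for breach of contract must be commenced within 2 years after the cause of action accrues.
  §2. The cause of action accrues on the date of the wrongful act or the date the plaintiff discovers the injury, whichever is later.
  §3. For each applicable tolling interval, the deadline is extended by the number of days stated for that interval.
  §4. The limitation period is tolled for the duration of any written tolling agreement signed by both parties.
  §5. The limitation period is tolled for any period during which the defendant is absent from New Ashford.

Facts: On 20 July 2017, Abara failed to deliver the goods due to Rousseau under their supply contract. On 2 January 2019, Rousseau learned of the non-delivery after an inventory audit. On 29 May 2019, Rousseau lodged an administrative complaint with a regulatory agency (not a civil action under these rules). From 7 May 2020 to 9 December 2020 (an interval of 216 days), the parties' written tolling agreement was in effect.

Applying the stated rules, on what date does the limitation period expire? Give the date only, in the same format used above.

The claim accrued on 2 January 2019 — the later of the 20 July 2017 act and the 2 January 2019 discovery.
Adding the 2 years base period to 2 January 2019 gives a deadline of 2 January 2021, before any tolling.
Because the written tolling agreement ran from 7 May 2020 to 9 December 2020, the deadline is extended by 216 days to 6 August 2021.
The other events in the timeline have no effect on the limitation period under the stated rules.

6 August 2021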